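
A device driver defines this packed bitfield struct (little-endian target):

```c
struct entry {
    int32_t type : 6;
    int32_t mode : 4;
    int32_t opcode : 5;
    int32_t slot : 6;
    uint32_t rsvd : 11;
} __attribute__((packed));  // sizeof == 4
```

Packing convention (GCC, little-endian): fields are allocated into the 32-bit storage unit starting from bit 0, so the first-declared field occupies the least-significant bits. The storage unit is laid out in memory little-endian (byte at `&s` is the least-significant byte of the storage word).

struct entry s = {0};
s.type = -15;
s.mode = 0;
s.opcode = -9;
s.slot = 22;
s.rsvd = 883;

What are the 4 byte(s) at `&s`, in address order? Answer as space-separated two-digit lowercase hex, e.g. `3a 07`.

[0+:6] type=-15 & 0x3f = 0x31; word=0x00000031
[6+:4] mode=0 & 0xf = 0x0; word=0x00000031
[10+:5] opcode=-9 & 0x1f = 0x17; word=0x00005c31
[15+:6] slot=22 & 0x3f = 0x16; word=0x000b5c31
[21+:11] rsvd=883 & 0x7ff = 0x373; word=0x6e6b5c31
word = 0x6e6b5c31 → little-endian bytes:
  [0]=0x31  [1]=0x5c  [2]=0x6b  [3]=0x6e

31 5c 6b 6e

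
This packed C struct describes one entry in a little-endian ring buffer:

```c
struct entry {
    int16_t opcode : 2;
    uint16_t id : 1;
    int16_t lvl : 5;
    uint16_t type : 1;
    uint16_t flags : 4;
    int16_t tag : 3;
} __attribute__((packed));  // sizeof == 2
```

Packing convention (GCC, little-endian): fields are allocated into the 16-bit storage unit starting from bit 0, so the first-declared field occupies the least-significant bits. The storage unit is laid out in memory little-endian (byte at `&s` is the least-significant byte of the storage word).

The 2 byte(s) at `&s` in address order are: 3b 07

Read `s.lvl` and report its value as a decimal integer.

7

[0]=0x3b [1]=0x07 (little-endian) → word 0x073b
opcode:2 @ bit 0 → (0x073b>>0)&0x3 = 0x3
id:1 @ bit 2 → (0x073b>>2)&0x1 = 0x0
lvl:5 @ bit 3 → (0x073b>>3)&0x1f = 0x7  ←
type:1 @ bit 8 → (0x073b>>8)&0x1 = 0x1
flags:4 @ bit 9 → (0x073b>>9)&0xf = 0x3
tag:3 @ bit 13 → (0x073b>>13)&0x7 = 0x0
lvl signed 5b, MSB=0: value = 7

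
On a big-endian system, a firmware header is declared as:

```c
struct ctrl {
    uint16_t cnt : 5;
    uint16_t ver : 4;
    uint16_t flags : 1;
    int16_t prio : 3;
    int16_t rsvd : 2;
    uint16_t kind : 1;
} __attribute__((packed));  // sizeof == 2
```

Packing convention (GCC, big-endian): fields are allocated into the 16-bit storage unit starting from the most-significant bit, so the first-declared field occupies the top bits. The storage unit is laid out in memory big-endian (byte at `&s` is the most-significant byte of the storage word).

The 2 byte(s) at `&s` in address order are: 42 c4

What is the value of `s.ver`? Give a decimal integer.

5

[0]=0x42 [1]=0xc4 (big-endian) → word 0x42c4
cnt [11+:5] = (word>>11) & 0x1f = 8
ver [7+:4] = (word>>7) & 0xf = 5  ←
flags [6+:1] = (word>>6) & 0x1 = 1
prio [3+:3] = (word>>3) & 0x7 = 0
rsvd [1+:2] = (word>>1) & 0x3 = 2
kind [0+:1] = (word>>0) & 0x1 = 0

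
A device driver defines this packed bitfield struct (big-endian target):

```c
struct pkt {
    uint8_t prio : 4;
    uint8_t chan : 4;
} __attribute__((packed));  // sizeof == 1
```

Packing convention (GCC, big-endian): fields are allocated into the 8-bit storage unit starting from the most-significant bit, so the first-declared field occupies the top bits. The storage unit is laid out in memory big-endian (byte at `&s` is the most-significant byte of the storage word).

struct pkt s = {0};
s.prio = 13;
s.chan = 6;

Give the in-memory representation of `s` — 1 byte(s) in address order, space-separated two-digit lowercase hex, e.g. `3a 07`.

d6

prio:4 = 13 → 0xd << 4 → word 0xd0
chan:4 = 6 → 0x6 << 0 → word 0xd6
word = 0xd6 → big-endian bytes:
  [0]=0xd6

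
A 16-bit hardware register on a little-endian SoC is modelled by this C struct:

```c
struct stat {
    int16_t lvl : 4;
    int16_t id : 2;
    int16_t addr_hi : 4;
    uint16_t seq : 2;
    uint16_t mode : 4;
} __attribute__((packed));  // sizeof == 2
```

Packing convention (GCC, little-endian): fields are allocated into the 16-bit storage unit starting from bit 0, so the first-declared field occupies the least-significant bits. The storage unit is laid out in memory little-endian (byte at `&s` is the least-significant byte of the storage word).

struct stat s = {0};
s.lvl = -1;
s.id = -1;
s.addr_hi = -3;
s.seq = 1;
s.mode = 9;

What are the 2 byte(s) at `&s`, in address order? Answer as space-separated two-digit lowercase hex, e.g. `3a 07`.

7f 97

lvl:4 = -1 → 0xf << 0 → word 0x000f
id:2 = -1 → 0x3 << 4 → word 0x003f
addr_hi:4 = -3 → 0xd << 6 → word 0x037f
seq:2 = 1 → 0x1 << 10 → word 0x077f
mode:4 = 9 → 0x9 << 12 → word 0x977f
word = 0x977f → little-endian bytes:
  [0]=0x7f  [1]=0x97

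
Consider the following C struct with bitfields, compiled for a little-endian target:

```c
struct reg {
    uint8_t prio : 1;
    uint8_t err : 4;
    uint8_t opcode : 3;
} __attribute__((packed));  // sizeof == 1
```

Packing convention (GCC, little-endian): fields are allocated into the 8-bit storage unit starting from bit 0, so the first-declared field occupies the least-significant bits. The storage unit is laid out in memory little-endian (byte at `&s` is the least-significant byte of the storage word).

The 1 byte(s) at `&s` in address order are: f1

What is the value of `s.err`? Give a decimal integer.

8

[0]=0xf1 (little-endian) → word 0xf1
prio:1 @ bit 0 → (0xf1>>0)&0x1 = 0x1
err:4 @ bit 1 → (0xf1>>1)&0xf = 0x8  ←
opcode:3 @ bit 5 → (0xf1>>5)&0x7 = 0x7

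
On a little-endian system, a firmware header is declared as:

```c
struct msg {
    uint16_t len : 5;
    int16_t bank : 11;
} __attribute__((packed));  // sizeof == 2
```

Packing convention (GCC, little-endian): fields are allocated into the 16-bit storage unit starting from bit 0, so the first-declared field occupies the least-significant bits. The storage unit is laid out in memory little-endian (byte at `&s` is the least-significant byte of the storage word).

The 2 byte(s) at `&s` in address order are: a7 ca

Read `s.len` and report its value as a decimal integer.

[0]=0xa7 [1]=0xca (little-endian) → word 0xcaa7
len [0+:5] = (word>>0) & 0x1f = 7  ←
bank [5+:11] = (word>>5) & 0x7ff = 1621

7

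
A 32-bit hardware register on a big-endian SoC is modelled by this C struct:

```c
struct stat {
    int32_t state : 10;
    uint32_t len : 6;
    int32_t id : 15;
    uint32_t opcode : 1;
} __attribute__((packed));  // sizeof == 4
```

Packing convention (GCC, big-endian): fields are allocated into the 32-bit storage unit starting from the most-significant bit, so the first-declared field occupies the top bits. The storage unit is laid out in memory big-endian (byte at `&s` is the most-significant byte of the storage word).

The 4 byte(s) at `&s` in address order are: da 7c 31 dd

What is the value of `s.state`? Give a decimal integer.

[0]=0xda [1]=0x7c [2]=0x31 [3]=0xdd (big-endian) → word 0xda7c31dd
state:10 @ bit 22 → (0xda7c31dd>>22)&0x3ff = 0x369  ←
len:6 @ bit 16 → (0xda7c31dd>>16)&0x3f = 0x3c
id:15 @ bit 1 → (0xda7c31dd>>1)&0x7fff = 0x18ee
opcode:1 @ bit 0 → (0xda7c31dd>>0)&0x1 = 0x1
state signed 10b, MSB=1: 873 - 1024 = -151

-151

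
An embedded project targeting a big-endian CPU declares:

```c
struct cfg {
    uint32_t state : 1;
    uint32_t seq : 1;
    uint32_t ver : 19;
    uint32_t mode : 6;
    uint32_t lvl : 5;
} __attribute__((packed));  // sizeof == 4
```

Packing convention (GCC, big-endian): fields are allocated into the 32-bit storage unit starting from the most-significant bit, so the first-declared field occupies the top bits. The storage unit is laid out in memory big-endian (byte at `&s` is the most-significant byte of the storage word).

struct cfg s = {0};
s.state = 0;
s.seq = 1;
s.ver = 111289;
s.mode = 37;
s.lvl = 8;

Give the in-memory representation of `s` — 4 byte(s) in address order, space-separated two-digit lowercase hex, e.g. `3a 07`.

state:1 = 0 → 0x0 << 31 → word 0x00000000
seq:1 = 1 → 0x1 << 30 → word 0x40000000
ver:19 = 111289 → 0x1b2b9 << 11 → word 0x4d95c800
mode:6 = 37 → 0x25 << 5 → word 0x4d95cca0
lvl:5 = 8 → 0x8 << 0 → word 0x4d95cca8
word = 0x4d95cca8 → big-endian bytes:
  [0]=0x4d  [1]=0x95  [2]=0xcc  [3]=0xa8

4d 95 cc a8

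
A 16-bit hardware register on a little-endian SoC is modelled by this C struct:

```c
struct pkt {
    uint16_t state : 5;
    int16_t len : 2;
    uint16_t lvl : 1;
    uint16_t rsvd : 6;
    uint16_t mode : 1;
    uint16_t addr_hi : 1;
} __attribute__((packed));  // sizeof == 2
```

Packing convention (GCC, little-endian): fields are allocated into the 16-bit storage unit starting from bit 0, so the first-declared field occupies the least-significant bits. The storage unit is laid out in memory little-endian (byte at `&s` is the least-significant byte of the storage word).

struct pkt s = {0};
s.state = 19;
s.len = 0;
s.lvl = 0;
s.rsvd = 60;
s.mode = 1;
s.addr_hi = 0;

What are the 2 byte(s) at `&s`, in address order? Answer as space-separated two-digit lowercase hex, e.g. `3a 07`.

[0+:5] state=19 & 0x1f = 0x13; word=0x0013
[5+:2] len=0 & 0x3 = 0x0; word=0x0013
[7+:1] lvl=0 & 0x1 = 0x0; word=0x0013
[8+:6] rsvd=60 & 0x3f = 0x3c; word=0x3c13
[14+:1] mode=1 & 0x1 = 0x1; word=0x7c13
[15+:1] addr_hi=0 & 0x1 = 0x0; word=0x7c13
word = 0x7c13 → little-endian bytes:
  [0]=0x13  [1]=0x7c

13 7c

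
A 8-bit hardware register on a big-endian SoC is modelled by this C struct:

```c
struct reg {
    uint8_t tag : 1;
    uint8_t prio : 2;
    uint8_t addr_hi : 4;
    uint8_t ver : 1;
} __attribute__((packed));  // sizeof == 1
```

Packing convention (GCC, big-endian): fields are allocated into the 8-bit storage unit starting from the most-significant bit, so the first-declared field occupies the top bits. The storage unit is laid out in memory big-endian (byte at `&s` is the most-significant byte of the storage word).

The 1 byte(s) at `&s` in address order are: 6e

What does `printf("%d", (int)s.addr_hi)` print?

[0]=0x6e (big-endian) → word 0x6e
tag:1 @ bit 7 → (0x6e>>7)&0x1 = 0x0
prio:2 @ bit 5 → (0x6e>>5)&0x3 = 0x3
addr_hi:4 @ bit 1 → (0x6e>>1)&0xf = 0x7  ←
ver:1 @ bit 0 → (0x6e>>0)&0x1 = 0x0

7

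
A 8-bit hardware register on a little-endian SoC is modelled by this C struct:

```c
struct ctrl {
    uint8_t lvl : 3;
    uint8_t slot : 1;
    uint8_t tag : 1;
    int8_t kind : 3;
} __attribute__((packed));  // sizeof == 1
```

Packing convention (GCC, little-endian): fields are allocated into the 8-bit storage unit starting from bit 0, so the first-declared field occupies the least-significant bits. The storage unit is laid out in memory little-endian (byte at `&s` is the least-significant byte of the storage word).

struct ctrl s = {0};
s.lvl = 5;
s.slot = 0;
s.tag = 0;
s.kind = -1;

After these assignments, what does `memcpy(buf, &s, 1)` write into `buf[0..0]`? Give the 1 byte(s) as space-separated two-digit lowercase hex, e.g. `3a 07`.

lvl (3b) val=5 bits=0x5 at bit 0: 0x05
slot (1b) val=0 bits=0x0 at bit 3: 0x05
tag (1b) val=0 bits=0x0 at bit 4: 0x05
kind (3b) val=-1 bits=0x7 at bit 5: 0xe5
word = 0xe5 → little-endian bytes:
  [0]=0xe5

e5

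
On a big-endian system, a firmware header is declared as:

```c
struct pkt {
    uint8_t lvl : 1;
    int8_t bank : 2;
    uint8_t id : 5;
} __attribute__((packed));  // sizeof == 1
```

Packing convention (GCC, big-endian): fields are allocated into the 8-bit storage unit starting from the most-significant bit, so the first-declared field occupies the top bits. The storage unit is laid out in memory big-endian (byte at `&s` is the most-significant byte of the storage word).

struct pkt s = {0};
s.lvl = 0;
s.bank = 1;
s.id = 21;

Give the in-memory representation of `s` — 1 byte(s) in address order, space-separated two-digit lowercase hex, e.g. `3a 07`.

lvl (1b) val=0 bits=0x0 at bit 7: 0x00
bank (2b) val=1 bits=0x1 at bit 5: 0x20
id (5b) val=21 bits=0x15 at bit 0: 0x35
word = 0x35 → big-endian bytes:
  [0]=0x35

35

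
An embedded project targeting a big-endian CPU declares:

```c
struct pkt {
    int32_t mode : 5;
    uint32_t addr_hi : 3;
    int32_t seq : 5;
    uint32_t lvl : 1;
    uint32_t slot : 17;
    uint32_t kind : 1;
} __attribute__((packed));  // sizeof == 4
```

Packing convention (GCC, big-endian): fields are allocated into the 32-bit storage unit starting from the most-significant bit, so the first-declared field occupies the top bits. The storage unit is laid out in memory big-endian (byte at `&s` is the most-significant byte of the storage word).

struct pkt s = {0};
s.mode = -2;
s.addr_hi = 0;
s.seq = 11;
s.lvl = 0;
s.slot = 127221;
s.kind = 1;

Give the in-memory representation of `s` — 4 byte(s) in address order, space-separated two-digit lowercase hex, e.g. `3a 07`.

f0 5b e1 eb

mode:5 = -2 → 0x1e << 27 → word 0xf0000000
addr_hi:3 = 0 → 0x0 << 24 → word 0xf0000000
seq:5 = 11 → 0xb << 19 → word 0xf0580000
lvl:1 = 0 → 0x0 << 18 → word 0xf0580000
slot:17 = 127221 → 0x1f0f5 << 1 → word 0xf05be1ea
kind:1 = 1 → 0x1 << 0 → word 0xf05be1eb
word = 0xf05be1eb → big-endian bytes:
  [0]=0xf0  [1]=0x5b  [2]=0xe1  [3]=0xeb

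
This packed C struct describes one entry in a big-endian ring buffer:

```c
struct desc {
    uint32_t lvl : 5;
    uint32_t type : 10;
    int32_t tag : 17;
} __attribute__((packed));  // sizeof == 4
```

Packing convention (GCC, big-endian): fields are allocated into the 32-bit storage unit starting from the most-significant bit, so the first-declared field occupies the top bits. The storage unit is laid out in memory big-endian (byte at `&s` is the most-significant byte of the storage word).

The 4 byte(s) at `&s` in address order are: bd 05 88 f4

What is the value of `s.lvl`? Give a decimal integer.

[0]=0xbd [1]=0x05 [2]=0x88 [3]=0xf4 (big-endian) → word 0xbd0588f4
lvl [27+:5] = (word>>27) & 0x1f = 23  ←
type [17+:10] = (word>>17) & 0x3ff = 642
tag [0+:17] = (word>>0) & 0x1ffff = 100596

23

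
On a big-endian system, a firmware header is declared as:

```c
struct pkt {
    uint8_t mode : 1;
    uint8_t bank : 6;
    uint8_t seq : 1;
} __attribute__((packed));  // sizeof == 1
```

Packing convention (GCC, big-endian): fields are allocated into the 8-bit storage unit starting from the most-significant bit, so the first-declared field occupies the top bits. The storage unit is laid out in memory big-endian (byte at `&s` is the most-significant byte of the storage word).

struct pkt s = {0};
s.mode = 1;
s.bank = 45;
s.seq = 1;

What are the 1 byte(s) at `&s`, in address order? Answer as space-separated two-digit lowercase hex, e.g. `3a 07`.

db

[7+:1] mode=1 & 0x1 = 0x1; word=0x80
[1+:6] bank=45 & 0x3f = 0x2d; word=0xda
[0+:1] seq=1 & 0x1 = 0x1; word=0xdb
word = 0xdb → big-endian bytes:
  [0]=0xdb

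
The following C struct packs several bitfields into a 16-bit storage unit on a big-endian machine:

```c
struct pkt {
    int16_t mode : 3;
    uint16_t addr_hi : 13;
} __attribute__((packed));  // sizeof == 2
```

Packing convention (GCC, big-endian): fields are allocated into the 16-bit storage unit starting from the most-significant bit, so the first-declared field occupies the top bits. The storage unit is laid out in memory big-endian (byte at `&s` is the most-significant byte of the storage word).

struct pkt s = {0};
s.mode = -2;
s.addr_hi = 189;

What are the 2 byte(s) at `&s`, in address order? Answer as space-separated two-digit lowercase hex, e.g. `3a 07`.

mode:3 = -2 → 0x6 << 13 → word 0xc000
addr_hi:13 = 189 → 0xbd << 0 → word 0xc0bd
word = 0xc0bd → big-endian bytes:
  [0]=0xc0  [1]=0xbd

c0 bd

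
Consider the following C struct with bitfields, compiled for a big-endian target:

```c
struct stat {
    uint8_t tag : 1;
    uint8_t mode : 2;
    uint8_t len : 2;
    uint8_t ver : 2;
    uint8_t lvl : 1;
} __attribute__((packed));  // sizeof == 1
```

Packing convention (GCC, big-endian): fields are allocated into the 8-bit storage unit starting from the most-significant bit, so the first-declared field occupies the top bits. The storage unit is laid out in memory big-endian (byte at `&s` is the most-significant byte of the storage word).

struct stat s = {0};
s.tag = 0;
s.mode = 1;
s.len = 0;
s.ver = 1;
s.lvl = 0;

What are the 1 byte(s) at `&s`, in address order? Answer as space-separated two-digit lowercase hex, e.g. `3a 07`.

tag (1b) val=0 bits=0x0 at bit 7: 0x00
mode (2b) val=1 bits=0x1 at bit 5: 0x20
len (2b) val=0 bits=0x0 at bit 3: 0x20
ver (2b) val=1 bits=0x1 at bit 1: 0x22
lvl (1b) val=0 bits=0x0 at bit 0: 0x22
word = 0x22 → big-endian bytes:
  [0]=0x22

22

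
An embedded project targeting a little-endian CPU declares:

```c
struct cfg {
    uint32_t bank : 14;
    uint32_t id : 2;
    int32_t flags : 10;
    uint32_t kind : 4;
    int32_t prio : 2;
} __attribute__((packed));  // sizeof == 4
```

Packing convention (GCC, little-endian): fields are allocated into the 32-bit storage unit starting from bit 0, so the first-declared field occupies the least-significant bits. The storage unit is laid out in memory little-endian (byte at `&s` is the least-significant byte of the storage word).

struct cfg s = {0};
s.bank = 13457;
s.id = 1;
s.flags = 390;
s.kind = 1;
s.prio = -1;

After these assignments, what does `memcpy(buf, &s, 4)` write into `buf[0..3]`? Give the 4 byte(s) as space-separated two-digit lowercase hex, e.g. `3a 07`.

bank (14b) val=13457 bits=0x3491 at bit 0: 0x00003491
id (2b) val=1 bits=0x1 at bit 14: 0x00007491
flags (10b) val=390 bits=0x186 at bit 16: 0x01867491
kind (4b) val=1 bits=0x1 at bit 26: 0x05867491
prio (2b) val=-1 bits=0x3 at bit 30: 0xc5867491
word = 0xc5867491 → little-endian bytes:
  [0]=0x91  [1]=0x74  [2]=0x86  [3]=0xc5

91 74 86 c5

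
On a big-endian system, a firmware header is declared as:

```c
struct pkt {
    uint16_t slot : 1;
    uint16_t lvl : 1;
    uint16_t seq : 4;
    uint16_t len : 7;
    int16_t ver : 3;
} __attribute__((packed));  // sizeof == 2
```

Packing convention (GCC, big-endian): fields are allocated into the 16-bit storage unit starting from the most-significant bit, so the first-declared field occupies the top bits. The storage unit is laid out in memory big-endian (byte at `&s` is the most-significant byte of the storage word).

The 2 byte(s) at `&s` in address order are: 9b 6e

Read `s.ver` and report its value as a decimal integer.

-2

[0]=0x9b [1]=0x6e (big-endian) → word 0x9b6e
slot [15+:1] = (word>>15) & 0x1 = 1
lvl [14+:1] = (word>>14) & 0x1 = 0
seq [10+:4] = (word>>10) & 0xf = 6
len [3+:7] = (word>>3) & 0x7f = 109
ver [0+:3] = (word>>0) & 0x7 = 6  ←
ver signed 3b, MSB=1: 6 - 8 = -2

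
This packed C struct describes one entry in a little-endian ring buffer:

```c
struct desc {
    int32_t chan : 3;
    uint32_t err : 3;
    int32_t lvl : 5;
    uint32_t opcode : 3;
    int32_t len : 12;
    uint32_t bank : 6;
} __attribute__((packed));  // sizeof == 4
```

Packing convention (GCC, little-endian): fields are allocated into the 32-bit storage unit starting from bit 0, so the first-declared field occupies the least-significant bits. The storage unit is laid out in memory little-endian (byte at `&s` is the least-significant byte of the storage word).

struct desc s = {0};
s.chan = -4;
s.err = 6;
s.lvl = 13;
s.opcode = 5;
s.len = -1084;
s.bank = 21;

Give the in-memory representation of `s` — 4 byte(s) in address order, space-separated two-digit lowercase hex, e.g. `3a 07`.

74 2b f1 56

[0+:3] chan=-4 & 0x7 = 0x4; word=0x00000004
[3+:3] err=6 & 0x7 = 0x6; word=0x00000034
[6+:5] lvl=13 & 0x1f = 0xd; word=0x00000374
[11+:3] opcode=5 & 0x7 = 0x5; word=0x00002b74
[14+:12] len=-1084 & 0xfff = 0xbc4; word=0x02f12b74
[26+:6] bank=21 & 0x3f = 0x15; word=0x56f12b74
word = 0x56f12b74 → little-endian bytes:
  [0]=0x74  [1]=0x2b  [2]=0xf1  [3]=0x56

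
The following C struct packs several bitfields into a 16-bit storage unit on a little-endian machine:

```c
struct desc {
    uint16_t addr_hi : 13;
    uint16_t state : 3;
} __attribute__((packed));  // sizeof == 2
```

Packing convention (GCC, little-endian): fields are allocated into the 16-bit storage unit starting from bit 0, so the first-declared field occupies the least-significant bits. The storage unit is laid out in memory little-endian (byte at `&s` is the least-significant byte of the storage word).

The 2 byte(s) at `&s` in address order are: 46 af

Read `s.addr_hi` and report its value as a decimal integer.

[0]=0x46 [1]=0xaf (little-endian) → word 0xaf46
addr_hi:13 @ bit 0 → (0xaf46>>0)&0x1fff = 0xf46  ←
state:3 @ bit 13 → (0xaf46>>13)&0x7 = 0x5

3910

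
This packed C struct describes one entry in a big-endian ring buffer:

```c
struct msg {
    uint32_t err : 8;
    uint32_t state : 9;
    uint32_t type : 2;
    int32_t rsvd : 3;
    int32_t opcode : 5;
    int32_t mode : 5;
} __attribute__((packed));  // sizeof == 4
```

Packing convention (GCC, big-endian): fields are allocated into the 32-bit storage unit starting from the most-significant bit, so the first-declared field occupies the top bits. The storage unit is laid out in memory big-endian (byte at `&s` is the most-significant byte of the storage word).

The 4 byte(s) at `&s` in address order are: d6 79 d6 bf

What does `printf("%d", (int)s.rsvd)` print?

[0]=0xd6 [1]=0x79 [2]=0xd6 [3]=0xbf (big-endian) → word 0xd679d6bf
err:8 @ bit 24 → (0xd679d6bf>>24)&0xff = 0xd6
state:9 @ bit 15 → (0xd679d6bf>>15)&0x1ff = 0xf3
type:2 @ bit 13 → (0xd679d6bf>>13)&0x3 = 0x2
rsvd:3 @ bit 10 → (0xd679d6bf>>10)&0x7 = 0x5  ←
opcode:5 @ bit 5 → (0xd679d6bf>>5)&0x1f = 0x15
mode:5 @ bit 0 → (0xd679d6bf>>0)&0x1f = 0x1f
rsvd signed 3b, MSB=1: 5 - 8 = -3

-3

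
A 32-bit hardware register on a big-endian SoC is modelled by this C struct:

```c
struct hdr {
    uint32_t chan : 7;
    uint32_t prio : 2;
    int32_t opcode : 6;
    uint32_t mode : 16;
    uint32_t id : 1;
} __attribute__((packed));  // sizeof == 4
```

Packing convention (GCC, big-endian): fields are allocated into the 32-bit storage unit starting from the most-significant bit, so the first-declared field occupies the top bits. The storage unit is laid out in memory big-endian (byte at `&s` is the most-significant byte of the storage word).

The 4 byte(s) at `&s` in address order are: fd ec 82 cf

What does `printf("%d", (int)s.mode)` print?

16743

[0]=0xfd [1]=0xec [2]=0x82 [3]=0xcf (big-endian) → word 0xfdec82cf
chan:7 @ bit 25 → (0xfdec82cf>>25)&0x7f = 0x7e
prio:2 @ bit 23 → (0xfdec82cf>>23)&0x3 = 0x3
opcode:6 @ bit 17 → (0xfdec82cf>>17)&0x3f = 0x36
mode:16 @ bit 1 → (0xfdec82cf>>1)&0xffff = 0x4167  ←
id:1 @ bit 0 → (0xfdec82cf>>0)&0x1 = 0x1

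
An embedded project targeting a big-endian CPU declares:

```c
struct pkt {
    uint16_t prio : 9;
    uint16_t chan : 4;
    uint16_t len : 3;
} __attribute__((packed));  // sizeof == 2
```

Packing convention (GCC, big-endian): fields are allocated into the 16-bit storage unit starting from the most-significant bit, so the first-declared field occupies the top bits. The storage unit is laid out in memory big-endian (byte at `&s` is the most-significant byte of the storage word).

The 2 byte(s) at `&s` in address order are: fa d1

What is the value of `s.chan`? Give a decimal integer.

[0]=0xfa [1]=0xd1 (big-endian) → word 0xfad1
prio [7+:9] = (word>>7) & 0x1ff = 501
chan [3+:4] = (word>>3) & 0xf = 10  ←
len [0+:3] = (word>>0) & 0x7 = 1

10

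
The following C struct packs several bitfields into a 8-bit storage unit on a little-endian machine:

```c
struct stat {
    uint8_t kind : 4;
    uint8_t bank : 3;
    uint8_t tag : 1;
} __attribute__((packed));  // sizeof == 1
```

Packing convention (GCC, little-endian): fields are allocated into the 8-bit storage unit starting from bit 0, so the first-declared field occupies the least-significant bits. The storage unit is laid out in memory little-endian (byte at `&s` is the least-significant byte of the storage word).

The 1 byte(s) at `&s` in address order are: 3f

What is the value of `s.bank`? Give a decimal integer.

3

[0]=0x3f (little-endian) → word 0x3f
kind:4 @ bit 0 → (0x3f>>0)&0xf = 0xf
bank:3 @ bit 4 → (0x3f>>4)&0x7 = 0x3  ←
tag:1 @ bit 7 → (0x3f>>7)&0x1 = 0x0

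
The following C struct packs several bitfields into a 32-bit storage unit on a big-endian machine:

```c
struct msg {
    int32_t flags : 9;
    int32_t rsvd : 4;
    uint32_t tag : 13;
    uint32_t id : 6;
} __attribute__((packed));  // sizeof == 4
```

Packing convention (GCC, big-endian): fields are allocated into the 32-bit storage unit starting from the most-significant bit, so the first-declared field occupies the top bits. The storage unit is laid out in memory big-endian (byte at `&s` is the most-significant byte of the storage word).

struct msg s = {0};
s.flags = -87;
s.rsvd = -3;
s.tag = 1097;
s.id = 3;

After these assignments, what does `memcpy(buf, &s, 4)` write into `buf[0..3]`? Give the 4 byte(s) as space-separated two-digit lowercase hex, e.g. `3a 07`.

flags:9 = -87 → 0x1a9 << 23 → word 0xd4800000
rsvd:4 = -3 → 0xd << 19 → word 0xd4e80000
tag:13 = 1097 → 0x449 << 6 → word 0xd4e91240
id:6 = 3 → 0x3 << 0 → word 0xd4e91243
word = 0xd4e91243 → big-endian bytes:
  [0]=0xd4  [1]=0xe9  [2]=0x12  [3]=0x43

d4 e9 12 43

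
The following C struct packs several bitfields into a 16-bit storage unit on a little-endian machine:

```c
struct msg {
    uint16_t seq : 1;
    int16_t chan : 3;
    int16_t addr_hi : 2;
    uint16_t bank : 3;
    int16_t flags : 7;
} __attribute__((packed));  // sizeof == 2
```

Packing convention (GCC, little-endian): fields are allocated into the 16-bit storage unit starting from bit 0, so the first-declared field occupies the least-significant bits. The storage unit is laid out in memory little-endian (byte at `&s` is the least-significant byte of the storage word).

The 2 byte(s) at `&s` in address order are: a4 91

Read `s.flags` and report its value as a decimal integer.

[0]=0xa4 [1]=0x91 (little-endian) → word 0x91a4
seq:1 @ bit 0 → (0x91a4>>0)&0x1 = 0x0
chan:3 @ bit 1 → (0x91a4>>1)&0x7 = 0x2
addr_hi:2 @ bit 4 → (0x91a4>>4)&0x3 = 0x2
bank:3 @ bit 6 → (0x91a4>>6)&0x7 = 0x6
flags:7 @ bit 9 → (0x91a4>>9)&0x7f = 0x48  ←
flags signed 7b, MSB=1: 72 - 128 = -56

-56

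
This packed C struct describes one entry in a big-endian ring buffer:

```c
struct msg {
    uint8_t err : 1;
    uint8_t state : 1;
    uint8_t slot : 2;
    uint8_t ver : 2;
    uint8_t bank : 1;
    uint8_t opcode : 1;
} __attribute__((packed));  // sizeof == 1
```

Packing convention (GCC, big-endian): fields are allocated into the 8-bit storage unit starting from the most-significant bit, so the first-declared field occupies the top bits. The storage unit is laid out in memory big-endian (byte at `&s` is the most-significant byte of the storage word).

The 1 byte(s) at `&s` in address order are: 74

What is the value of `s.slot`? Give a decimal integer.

3

[0]=0x74 (big-endian) → word 0x74
err:1 @ bit 7 → (0x74>>7)&0x1 = 0x0
state:1 @ bit 6 → (0x74>>6)&0x1 = 0x1
slot:2 @ bit 4 → (0x74>>4)&0x3 = 0x3  ←
ver:2 @ bit 2 → (0x74>>2)&0x3 = 0x1
bank:1 @ bit 1 → (0x74>>1)&0x1 = 0x0
opcode:1 @ bit 0 → (0x74>>0)&0x1 = 0x0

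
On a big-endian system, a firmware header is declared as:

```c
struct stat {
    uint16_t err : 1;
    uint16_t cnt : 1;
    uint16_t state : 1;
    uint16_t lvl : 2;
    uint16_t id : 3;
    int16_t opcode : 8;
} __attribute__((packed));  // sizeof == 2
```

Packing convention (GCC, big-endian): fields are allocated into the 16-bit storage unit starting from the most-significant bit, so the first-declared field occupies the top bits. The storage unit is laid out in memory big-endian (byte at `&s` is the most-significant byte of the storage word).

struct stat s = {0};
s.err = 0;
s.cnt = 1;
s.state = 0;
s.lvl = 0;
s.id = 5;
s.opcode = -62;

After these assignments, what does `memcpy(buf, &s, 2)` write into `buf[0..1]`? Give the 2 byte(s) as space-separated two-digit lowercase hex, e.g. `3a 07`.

[15+:1] err=0 & 0x1 = 0x0; word=0x0000
[14+:1] cnt=1 & 0x1 = 0x1; word=0x4000
[13+:1] state=0 & 0x1 = 0x0; word=0x4000
[11+:2] lvl=0 & 0x3 = 0x0; word=0x4000
[8+:3] id=5 & 0x7 = 0x5; word=0x4500
[0+:8] opcode=-62 & 0xff = 0xc2; word=0x45c2
word = 0x45c2 → big-endian bytes:
  [0]=0x45  [1]=0xc2

45 c2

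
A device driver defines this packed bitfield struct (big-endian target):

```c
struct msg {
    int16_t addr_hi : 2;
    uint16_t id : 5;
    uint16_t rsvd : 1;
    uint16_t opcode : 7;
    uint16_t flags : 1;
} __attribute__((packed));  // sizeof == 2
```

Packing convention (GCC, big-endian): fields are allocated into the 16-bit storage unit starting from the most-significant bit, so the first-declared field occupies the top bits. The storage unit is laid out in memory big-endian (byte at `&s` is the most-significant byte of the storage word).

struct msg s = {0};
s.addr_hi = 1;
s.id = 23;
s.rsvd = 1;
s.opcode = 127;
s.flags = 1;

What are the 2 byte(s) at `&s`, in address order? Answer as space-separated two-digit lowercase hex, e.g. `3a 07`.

6f ff

addr_hi (2b) val=1 bits=0x1 at bit 14: 0x4000
id (5b) val=23 bits=0x17 at bit 9: 0x6e00
rsvd (1b) val=1 bits=0x1 at bit 8: 0x6f00
opcode (7b) val=127 bits=0x7f at bit 1: 0x6ffe
flags (1b) val=1 bits=0x1 at bit 0: 0x6fff
word = 0x6fff → big-endian bytes:
  [0]=0x6f  [1]=0xff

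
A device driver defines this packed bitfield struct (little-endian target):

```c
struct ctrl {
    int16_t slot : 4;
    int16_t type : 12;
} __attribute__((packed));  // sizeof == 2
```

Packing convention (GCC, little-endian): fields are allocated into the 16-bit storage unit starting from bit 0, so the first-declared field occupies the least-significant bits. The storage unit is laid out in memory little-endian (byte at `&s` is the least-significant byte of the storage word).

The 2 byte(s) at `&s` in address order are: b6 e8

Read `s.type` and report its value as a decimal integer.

-373

[0]=0xb6 [1]=0xe8 (little-endian) → word 0xe8b6
slot [0+:4] = (word>>0) & 0xf = 6
type [4+:12] = (word>>4) & 0xfff = 3723  ←
type signed 12b, MSB=1: 3723 - 4096 = -373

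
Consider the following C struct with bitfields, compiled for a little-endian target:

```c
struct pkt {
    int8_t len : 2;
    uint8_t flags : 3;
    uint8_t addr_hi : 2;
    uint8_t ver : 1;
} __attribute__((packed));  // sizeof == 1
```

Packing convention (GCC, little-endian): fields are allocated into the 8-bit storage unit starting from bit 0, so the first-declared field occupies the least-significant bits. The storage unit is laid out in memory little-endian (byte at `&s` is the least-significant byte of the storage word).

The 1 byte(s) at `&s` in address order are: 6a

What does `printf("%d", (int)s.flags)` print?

2

[0]=0x6a (little-endian) → word 0x6a
len [0+:2] = (word>>0) & 0x3 = 2
flags [2+:3] = (word>>2) & 0x7 = 2  ←
addr_hi [5+:2] = (word>>5) & 0x3 = 3
ver [7+:1] = (word>>7) & 0x1 = 0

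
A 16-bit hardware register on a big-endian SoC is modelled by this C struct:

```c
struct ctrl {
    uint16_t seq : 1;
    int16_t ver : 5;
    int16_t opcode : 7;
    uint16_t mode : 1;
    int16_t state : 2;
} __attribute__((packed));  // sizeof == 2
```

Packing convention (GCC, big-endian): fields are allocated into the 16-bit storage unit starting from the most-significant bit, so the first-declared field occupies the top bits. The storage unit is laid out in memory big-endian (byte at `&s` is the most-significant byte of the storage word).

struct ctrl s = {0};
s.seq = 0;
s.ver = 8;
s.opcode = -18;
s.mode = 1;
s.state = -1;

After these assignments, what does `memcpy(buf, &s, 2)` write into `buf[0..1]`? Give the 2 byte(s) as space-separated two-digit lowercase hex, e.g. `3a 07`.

23 77

[15+:1] seq=0 & 0x1 = 0x0; word=0x0000
[10+:5] ver=8 & 0x1f = 0x8; word=0x2000
[3+:7] opcode=-18 & 0x7f = 0x6e; word=0x2370
[2+:1] mode=1 & 0x1 = 0x1; word=0x2374
[0+:2] state=-1 & 0x3 = 0x3; word=0x2377
word = 0x2377 → big-endian bytes:
  [0]=0x23  [1]=0x77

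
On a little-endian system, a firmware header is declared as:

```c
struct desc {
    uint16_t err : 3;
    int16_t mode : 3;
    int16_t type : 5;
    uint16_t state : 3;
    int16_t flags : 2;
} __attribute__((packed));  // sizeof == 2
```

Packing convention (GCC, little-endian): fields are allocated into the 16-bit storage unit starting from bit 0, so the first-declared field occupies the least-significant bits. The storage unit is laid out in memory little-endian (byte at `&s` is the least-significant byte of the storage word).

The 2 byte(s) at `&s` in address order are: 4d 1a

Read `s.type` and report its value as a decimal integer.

9

[0]=0x4d [1]=0x1a (little-endian) → word 0x1a4d
err [0+:3] = (word>>0) & 0x7 = 5
mode [3+:3] = (word>>3) & 0x7 = 1
type [6+:5] = (word>>6) & 0x1f = 9  ←
state [11+:3] = (word>>11) & 0x7 = 3
flags [14+:2] = (word>>14) & 0x3 = 0
type signed 5b, MSB=0: value = 9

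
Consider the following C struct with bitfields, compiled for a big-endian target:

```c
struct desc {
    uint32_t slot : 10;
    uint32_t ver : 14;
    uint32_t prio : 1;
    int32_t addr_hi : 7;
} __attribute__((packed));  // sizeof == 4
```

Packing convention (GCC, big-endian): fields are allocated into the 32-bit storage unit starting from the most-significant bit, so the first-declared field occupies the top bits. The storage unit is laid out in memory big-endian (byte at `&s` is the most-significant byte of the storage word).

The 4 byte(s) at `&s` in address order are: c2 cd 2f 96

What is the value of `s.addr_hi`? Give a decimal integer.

22

[0]=0xc2 [1]=0xcd [2]=0x2f [3]=0x96 (big-endian) → word 0xc2cd2f96
slot [22+:10] = (word>>22) & 0x3ff = 779
ver [8+:14] = (word>>8) & 0x3fff = 3375
prio [7+:1] = (word>>7) & 0x1 = 1
addr_hi [0+:7] = (word>>0) & 0x7f = 22  ←
addr_hi signed 7b, MSB=0: value = 22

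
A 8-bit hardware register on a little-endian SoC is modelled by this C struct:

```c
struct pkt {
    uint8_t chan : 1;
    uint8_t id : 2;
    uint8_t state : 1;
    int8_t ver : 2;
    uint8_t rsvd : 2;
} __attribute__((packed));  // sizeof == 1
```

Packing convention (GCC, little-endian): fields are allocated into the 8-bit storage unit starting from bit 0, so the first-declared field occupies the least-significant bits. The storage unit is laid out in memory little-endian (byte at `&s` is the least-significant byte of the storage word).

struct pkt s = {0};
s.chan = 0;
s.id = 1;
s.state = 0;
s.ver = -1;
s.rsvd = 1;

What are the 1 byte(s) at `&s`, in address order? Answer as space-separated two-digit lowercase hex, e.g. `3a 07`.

chan (1b) val=0 bits=0x0 at bit 0: 0x00
id (2b) val=1 bits=0x1 at bit 1: 0x02
state (1b) val=0 bits=0x0 at bit 3: 0x02
ver (2b) val=-1 bits=0x3 at bit 4: 0x32
rsvd (2b) val=1 bits=0x1 at bit 6: 0x72
word = 0x72 → little-endian bytes:
  [0]=0x72

72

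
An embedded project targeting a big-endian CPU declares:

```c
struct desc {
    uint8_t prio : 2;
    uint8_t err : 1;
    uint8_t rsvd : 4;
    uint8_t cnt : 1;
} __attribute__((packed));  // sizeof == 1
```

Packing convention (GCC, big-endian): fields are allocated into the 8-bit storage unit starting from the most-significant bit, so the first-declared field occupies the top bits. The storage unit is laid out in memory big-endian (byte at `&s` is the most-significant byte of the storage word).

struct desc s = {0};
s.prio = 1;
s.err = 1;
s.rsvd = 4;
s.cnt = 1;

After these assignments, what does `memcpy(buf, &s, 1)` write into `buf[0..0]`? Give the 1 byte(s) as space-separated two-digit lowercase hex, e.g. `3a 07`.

[6+:2] prio=1 & 0x3 = 0x1; word=0x40
[5+:1] err=1 & 0x1 = 0x1; word=0x60
[1+:4] rsvd=4 & 0xf = 0x4; word=0x68
[0+:1] cnt=1 & 0x1 = 0x1; word=0x69
word = 0x69 → big-endian bytes:
  [0]=0x69

69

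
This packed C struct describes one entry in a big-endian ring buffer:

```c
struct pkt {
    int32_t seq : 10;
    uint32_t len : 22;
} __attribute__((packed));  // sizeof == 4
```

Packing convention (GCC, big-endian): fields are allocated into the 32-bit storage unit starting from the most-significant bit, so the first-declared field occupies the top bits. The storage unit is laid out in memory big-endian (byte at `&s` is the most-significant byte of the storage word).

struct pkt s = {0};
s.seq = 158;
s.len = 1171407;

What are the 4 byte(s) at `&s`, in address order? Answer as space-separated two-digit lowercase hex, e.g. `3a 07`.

[22+:10] seq=158 & 0x3ff = 0x9e; word=0x27800000
[0+:22] len=1171407 & 0x3fffff = 0x11dfcf; word=0x2791dfcf
word = 0x2791dfcf → big-endian bytes:
  [0]=0x27  [1]=0x91  [2]=0xdf  [3]=0xcf

27 91 df cf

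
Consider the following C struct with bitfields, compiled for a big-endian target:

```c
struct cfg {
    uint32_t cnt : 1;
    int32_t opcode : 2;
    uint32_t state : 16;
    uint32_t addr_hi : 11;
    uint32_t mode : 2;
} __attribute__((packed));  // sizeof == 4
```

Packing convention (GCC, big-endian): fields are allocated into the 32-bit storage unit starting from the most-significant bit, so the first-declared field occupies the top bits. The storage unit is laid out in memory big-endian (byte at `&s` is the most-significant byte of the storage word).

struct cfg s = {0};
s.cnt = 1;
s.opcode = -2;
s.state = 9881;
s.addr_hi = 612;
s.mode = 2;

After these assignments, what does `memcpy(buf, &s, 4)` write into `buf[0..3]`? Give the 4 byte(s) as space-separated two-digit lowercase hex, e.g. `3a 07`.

c4 d3 29 92

cnt (1b) val=1 bits=0x1 at bit 31: 0x80000000
opcode (2b) val=-2 bits=0x2 at bit 29: 0xc0000000
state (16b) val=9881 bits=0x2699 at bit 13: 0xc4d32000
addr_hi (11b) val=612 bits=0x264 at bit 2: 0xc4d32990
mode (2b) val=2 bits=0x2 at bit 0: 0xc4d32992
word = 0xc4d32992 → big-endian bytes:
  [0]=0xc4  [1]=0xd3  [2]=0x29  [3]=0x92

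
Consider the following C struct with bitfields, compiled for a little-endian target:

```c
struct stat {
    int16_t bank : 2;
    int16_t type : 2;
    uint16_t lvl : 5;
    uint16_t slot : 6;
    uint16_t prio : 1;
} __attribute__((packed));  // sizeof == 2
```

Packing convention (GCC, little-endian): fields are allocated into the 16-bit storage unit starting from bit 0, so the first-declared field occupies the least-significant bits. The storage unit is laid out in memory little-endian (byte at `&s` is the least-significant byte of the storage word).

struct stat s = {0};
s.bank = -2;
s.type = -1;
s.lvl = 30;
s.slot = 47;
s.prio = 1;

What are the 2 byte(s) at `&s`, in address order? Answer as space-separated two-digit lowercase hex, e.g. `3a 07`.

[0+:2] bank=-2 & 0x3 = 0x2; word=0x0002
[2+:2] type=-1 & 0x3 = 0x3; word=0x000e
[4+:5] lvl=30 & 0x1f = 0x1e; word=0x01ee
[9+:6] slot=47 & 0x3f = 0x2f; word=0x5fee
[15+:1] prio=1 & 0x1 = 0x1; word=0xdfee
word = 0xdfee → little-endian bytes:
  [0]=0xee  [1]=0xdf

ee df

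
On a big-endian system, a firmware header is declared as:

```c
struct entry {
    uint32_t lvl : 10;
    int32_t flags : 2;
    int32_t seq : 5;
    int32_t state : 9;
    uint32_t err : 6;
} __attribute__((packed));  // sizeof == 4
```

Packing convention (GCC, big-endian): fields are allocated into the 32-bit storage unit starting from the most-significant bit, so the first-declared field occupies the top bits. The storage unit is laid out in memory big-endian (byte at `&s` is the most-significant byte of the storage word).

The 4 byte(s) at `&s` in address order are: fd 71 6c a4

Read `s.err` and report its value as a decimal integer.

[0]=0xfd [1]=0x71 [2]=0x6c [3]=0xa4 (big-endian) → word 0xfd716ca4
lvl:10 @ bit 22 → (0xfd716ca4>>22)&0x3ff = 0x3f5
flags:2 @ bit 20 → (0xfd716ca4>>20)&0x3 = 0x3
seq:5 @ bit 15 → (0xfd716ca4>>15)&0x1f = 0x2
state:9 @ bit 6 → (0xfd716ca4>>6)&0x1ff = 0x1b2
err:6 @ bit 0 → (0xfd716ca4>>0)&0x3f = 0x24  ←

36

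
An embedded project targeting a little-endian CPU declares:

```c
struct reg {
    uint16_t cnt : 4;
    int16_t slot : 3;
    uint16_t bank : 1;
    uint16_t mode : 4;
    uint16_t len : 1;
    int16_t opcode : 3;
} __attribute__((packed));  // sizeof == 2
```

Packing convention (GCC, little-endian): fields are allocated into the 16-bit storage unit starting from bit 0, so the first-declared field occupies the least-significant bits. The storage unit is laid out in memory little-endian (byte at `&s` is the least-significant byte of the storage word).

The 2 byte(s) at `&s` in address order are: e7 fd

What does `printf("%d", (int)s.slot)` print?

[0]=0xe7 [1]=0xfd (little-endian) → word 0xfde7
cnt [0+:4] = (word>>0) & 0xf = 7
slot [4+:3] = (word>>4) & 0x7 = 6  ←
bank [7+:1] = (word>>7) & 0x1 = 1
mode [8+:4] = (word>>8) & 0xf = 13
len [12+:1] = (word>>12) & 0x1 = 1
opcode [13+:3] = (word>>13) & 0x7 = 7
slot signed 3b, MSB=1: 6 - 8 = -2

-2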